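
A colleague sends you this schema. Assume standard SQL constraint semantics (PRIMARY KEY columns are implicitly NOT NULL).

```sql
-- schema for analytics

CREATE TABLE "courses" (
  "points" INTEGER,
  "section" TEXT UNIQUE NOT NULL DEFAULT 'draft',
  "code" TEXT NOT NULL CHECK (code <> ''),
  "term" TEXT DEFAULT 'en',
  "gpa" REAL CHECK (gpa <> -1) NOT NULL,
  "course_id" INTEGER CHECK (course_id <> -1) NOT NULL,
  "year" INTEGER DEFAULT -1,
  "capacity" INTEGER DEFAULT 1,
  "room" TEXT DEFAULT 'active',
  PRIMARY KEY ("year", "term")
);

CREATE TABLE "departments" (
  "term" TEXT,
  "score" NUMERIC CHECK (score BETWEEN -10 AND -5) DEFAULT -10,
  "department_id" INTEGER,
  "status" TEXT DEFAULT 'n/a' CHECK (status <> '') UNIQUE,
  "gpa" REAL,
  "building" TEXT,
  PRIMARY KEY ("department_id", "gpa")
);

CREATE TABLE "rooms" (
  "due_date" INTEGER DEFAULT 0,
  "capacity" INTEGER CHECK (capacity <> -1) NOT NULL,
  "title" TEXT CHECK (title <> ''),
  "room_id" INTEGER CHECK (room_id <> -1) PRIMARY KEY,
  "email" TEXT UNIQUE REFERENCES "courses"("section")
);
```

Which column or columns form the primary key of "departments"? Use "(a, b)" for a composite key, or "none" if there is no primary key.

(department_id, gpa)

A table-level PRIMARY KEY clause names 2 columns: department_id, gpa.
This is a composite key — the combination is unique, not each column individually.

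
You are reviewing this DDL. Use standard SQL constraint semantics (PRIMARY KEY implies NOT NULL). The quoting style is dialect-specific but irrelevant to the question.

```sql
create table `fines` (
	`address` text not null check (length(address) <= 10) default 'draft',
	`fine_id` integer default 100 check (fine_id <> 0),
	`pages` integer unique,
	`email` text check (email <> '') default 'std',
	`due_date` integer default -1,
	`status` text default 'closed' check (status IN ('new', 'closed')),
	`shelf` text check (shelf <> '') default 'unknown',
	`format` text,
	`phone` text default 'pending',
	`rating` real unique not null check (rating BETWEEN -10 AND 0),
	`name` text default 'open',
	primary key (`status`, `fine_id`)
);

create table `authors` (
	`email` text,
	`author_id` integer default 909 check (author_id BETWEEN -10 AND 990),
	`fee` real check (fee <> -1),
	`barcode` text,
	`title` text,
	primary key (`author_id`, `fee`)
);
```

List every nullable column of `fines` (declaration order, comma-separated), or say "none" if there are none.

pages, email, due_date, shelf, format, phone, name

- address: declared NOT NULL → not nullable.
- fine_id: part of the PRIMARY KEY, which implies NOT NULL → not nullable.
- pages: UNIQUE does not imply NOT NULL → nullable.
- email: CHECK does not forbid NULL (a CHECK constraint passes when its expression is NULL) → nullable.
- due_date: DEFAULT only fills an omitted column; an explicit NULL is still allowed → nullable.
- status: part of the PRIMARY KEY, which implies NOT NULL → not nullable.
- shelf: CHECK does not forbid NULL (a CHECK constraint passes when its expression is NULL) → nullable.
- format: no NOT NULL constraint applies → nullable.
- phone: DEFAULT only fills an omitted column; an explicit NULL is still allowed → nullable.
- rating: declared NOT NULL → not nullable.
- name: DEFAULT only fills an omitted column; an explicit NULL is still allowed → nullable.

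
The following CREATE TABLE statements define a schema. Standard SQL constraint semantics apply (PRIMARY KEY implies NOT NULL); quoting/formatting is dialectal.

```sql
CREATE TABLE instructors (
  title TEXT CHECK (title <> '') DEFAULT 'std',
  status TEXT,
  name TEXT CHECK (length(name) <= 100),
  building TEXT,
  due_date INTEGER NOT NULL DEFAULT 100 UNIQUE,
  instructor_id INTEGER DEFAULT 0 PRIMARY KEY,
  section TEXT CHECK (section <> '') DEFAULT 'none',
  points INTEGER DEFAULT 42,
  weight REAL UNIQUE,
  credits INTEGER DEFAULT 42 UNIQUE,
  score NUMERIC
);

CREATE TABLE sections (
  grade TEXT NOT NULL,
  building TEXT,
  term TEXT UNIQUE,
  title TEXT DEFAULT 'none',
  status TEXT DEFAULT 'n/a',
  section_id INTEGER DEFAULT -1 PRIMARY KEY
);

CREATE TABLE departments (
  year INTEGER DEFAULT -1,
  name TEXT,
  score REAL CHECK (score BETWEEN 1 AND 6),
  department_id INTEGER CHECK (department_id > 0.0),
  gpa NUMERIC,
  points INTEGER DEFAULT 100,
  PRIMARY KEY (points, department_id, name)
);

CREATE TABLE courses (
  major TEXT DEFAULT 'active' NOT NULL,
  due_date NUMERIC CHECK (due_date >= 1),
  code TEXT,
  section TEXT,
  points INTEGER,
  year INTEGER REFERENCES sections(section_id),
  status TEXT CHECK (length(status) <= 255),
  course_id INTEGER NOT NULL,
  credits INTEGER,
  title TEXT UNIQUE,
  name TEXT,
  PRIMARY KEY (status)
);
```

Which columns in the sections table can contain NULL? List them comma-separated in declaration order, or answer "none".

building, term, title, status

- grade: declared NOT NULL → not nullable.
- building: no NOT NULL constraint applies → nullable.
- term: UNIQUE does not imply NOT NULL → nullable.
- title: DEFAULT only fills an omitted column; an explicit NULL is still allowed → nullable.
- status: DEFAULT only fills an omitted column; an explicit NULL is still allowed → nullable.
- section_id: part of the PRIMARY KEY, which implies NOT NULL → not nullable.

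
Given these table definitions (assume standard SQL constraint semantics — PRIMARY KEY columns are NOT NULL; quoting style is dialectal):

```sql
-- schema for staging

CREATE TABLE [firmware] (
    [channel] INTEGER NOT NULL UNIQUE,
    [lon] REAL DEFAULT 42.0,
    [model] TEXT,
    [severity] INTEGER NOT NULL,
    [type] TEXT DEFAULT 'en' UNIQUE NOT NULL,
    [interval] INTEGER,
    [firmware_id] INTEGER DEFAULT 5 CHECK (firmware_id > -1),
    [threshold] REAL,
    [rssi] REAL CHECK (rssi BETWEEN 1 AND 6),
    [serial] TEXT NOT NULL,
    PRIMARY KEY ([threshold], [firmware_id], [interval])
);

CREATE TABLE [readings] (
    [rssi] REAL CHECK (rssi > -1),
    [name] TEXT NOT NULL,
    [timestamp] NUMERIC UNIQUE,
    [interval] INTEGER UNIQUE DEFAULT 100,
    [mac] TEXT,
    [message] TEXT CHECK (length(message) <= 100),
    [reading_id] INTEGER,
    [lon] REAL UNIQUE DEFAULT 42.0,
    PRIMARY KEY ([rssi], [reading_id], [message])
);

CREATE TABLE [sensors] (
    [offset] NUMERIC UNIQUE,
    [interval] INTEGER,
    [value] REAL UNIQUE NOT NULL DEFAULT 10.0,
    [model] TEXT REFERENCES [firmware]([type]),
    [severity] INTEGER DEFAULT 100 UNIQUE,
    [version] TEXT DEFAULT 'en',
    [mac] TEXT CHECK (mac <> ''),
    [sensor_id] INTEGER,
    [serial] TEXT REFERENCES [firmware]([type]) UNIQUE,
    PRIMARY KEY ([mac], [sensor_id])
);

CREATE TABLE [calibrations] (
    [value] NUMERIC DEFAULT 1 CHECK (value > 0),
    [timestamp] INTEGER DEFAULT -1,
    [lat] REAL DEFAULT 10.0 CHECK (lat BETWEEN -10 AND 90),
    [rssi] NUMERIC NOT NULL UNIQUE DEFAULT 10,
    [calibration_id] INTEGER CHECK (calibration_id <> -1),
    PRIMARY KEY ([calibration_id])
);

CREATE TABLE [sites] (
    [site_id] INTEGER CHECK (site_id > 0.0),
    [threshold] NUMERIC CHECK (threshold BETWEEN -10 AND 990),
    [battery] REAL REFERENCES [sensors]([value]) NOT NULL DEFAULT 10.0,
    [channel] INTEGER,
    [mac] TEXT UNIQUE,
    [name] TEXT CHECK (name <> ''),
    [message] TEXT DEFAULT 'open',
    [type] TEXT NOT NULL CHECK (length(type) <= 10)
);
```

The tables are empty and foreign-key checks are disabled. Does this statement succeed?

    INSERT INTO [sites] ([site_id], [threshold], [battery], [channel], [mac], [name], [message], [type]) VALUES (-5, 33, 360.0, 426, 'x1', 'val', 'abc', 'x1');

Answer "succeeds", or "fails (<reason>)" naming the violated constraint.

fails (CHECK on site_id)

The value -5 for site_id violates CHECK (site_id > 0.0).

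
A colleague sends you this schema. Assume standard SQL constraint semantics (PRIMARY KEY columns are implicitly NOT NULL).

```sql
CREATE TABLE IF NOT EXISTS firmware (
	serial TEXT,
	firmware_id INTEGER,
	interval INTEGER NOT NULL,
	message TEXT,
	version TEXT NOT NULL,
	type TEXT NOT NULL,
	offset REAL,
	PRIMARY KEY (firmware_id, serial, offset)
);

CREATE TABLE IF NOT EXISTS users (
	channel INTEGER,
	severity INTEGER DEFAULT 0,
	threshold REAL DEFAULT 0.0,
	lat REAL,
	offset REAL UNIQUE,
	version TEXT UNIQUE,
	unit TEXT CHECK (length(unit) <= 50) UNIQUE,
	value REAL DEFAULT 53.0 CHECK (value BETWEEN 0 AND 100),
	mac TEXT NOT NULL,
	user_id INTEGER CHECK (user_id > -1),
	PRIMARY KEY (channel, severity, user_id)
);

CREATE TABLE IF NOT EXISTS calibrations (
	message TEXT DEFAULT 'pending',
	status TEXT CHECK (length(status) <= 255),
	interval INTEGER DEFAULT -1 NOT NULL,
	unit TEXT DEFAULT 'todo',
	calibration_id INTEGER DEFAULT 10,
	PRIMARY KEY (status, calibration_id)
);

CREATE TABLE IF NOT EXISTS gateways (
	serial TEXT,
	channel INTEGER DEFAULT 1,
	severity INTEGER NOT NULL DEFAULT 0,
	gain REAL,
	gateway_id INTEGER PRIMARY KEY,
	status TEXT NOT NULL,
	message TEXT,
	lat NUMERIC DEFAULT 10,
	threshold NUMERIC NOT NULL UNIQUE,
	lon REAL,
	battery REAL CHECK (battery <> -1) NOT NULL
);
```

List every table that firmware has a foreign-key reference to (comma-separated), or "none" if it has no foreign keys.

none

No column in firmware has a REFERENCES clause.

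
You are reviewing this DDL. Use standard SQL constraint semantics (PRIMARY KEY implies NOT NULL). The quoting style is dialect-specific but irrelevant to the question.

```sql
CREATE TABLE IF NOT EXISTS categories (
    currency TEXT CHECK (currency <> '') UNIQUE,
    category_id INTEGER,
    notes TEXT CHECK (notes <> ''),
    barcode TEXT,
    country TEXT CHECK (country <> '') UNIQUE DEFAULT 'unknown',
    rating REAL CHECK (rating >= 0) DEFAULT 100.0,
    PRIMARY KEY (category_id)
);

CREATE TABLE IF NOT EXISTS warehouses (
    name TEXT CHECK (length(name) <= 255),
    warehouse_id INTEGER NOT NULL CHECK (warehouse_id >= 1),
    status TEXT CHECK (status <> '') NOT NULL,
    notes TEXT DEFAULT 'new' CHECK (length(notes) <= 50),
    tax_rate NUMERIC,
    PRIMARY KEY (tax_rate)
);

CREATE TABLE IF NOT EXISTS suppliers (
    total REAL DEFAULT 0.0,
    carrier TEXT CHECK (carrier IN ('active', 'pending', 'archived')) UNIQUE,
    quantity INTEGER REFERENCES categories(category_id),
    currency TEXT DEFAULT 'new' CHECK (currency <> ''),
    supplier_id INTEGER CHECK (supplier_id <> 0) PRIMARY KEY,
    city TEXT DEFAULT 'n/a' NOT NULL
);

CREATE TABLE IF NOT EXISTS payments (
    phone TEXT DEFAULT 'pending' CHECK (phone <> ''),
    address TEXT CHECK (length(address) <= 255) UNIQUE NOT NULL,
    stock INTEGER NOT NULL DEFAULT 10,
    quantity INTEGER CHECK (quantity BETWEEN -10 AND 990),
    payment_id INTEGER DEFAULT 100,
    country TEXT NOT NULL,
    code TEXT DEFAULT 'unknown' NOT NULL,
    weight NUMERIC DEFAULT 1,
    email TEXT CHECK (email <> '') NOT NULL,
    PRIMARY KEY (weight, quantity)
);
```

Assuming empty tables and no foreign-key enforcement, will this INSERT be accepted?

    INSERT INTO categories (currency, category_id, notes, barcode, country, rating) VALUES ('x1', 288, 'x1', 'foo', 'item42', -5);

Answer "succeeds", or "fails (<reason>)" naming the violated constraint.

The value -5 for rating violates CHECK (rating >= 0).

fails (CHECK on rating)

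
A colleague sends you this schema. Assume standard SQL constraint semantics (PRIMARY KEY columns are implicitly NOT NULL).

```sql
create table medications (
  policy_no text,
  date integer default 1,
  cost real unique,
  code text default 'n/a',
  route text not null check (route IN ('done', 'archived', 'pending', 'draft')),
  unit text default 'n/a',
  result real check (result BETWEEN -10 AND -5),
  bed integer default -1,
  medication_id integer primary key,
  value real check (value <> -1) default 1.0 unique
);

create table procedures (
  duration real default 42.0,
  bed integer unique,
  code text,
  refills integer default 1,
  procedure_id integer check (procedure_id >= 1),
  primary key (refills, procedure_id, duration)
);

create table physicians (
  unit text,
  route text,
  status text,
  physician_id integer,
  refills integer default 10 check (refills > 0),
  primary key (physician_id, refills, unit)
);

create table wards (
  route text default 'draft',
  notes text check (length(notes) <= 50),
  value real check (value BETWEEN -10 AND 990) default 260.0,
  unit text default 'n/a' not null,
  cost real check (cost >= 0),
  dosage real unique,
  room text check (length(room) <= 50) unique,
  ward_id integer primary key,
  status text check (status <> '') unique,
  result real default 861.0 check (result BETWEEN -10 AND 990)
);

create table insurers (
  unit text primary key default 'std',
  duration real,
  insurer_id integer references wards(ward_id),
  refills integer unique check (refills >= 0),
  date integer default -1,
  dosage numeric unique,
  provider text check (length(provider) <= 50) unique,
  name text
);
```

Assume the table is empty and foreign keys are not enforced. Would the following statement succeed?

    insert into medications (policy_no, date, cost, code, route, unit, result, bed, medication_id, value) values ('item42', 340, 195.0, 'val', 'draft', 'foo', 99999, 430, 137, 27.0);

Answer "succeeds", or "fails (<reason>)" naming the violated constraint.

fails (CHECK on result)

The value 99999 for result violates CHECK (result BETWEEN -10 AND -5).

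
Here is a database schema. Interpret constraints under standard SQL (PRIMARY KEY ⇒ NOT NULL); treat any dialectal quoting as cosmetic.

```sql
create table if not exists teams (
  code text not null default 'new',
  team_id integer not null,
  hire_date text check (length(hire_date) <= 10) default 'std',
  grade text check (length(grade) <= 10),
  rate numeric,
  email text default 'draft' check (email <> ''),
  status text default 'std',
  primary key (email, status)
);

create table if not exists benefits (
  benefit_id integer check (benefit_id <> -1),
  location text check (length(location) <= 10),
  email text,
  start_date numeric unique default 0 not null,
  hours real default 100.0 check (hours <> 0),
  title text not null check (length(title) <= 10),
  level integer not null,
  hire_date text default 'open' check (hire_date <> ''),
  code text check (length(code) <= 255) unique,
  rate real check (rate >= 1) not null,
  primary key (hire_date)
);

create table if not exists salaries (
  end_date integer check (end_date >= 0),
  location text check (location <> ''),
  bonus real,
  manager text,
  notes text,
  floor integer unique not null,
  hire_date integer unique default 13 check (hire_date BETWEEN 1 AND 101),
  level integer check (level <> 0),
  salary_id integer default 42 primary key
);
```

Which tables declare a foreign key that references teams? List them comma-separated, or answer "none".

No REFERENCES clause anywhere in the schema names teams.

none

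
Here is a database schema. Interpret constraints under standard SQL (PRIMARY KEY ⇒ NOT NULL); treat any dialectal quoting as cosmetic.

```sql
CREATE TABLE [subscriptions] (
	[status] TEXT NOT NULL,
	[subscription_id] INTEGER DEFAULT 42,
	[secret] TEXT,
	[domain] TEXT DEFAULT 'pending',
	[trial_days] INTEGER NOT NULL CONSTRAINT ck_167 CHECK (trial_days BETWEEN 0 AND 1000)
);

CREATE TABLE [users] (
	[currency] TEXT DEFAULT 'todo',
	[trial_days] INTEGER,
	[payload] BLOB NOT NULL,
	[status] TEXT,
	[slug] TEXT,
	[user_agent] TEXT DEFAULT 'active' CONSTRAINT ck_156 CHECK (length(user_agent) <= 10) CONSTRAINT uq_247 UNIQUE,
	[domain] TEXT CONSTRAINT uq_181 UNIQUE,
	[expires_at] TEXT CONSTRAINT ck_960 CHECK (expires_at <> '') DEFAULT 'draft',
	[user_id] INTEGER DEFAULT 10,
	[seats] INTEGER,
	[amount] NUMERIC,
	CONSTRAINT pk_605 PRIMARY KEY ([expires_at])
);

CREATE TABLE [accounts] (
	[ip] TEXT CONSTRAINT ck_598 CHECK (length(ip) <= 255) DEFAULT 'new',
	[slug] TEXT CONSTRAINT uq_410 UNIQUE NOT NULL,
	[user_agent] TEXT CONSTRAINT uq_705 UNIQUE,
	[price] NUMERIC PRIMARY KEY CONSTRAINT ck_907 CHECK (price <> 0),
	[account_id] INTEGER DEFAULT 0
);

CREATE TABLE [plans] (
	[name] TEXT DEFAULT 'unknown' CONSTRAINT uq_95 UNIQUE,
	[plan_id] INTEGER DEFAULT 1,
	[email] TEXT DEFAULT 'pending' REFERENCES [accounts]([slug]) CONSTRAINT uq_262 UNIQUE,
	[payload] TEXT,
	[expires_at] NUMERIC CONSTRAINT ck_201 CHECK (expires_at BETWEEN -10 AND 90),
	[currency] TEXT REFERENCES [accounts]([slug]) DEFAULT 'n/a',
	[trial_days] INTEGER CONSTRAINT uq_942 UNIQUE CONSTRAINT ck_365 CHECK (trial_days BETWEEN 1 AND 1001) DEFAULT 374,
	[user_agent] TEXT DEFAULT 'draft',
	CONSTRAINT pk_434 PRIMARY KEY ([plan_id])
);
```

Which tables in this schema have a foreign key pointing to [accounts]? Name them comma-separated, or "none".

plans

- plans.email references accounts(slug).
- plans.currency references accounts(slug).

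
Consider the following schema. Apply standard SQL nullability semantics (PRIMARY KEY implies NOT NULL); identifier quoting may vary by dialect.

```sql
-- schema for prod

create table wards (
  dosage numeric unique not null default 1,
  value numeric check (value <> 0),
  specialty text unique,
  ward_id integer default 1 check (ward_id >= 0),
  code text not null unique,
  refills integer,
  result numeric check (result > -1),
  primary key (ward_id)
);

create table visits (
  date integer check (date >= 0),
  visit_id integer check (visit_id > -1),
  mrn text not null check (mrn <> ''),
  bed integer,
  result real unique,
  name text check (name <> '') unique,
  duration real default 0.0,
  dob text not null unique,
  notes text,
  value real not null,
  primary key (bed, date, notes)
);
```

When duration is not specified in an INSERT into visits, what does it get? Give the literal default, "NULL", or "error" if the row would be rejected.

0.0

duration has an explicit DEFAULT 0.0.
When the column is omitted from an INSERT, that default is used.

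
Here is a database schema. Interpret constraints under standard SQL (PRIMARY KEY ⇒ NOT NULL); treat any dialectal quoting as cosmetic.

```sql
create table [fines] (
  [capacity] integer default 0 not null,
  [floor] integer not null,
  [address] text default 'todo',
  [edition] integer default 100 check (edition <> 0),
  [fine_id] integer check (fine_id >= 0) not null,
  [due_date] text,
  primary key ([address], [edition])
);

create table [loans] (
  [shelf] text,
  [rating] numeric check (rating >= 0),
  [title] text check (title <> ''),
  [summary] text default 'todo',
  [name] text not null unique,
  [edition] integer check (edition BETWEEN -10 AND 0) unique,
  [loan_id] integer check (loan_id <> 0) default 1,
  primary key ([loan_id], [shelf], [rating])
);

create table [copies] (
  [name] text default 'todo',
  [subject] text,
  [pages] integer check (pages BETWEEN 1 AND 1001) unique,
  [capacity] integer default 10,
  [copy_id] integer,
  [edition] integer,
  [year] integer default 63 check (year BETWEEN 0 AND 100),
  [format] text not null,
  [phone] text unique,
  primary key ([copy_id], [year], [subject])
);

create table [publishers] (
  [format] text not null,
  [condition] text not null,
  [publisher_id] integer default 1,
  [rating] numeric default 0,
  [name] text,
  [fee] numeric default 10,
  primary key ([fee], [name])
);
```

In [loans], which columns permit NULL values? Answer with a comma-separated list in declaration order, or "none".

title, summary, edition

- shelf: part of the PRIMARY KEY, which implies NOT NULL → not nullable.
- rating: part of the PRIMARY KEY, which implies NOT NULL → not nullable.
- title: CHECK does not forbid NULL (a CHECK constraint passes when its expression is NULL) → nullable.
- summary: DEFAULT only fills an omitted column; an explicit NULL is still allowed → nullable.
- name: declared NOT NULL → not nullable.
- edition: CHECK does not forbid NULL (a CHECK constraint passes when its expression is NULL) → nullable.
- loan_id: part of the PRIMARY KEY, which implies NOT NULL → not nullable.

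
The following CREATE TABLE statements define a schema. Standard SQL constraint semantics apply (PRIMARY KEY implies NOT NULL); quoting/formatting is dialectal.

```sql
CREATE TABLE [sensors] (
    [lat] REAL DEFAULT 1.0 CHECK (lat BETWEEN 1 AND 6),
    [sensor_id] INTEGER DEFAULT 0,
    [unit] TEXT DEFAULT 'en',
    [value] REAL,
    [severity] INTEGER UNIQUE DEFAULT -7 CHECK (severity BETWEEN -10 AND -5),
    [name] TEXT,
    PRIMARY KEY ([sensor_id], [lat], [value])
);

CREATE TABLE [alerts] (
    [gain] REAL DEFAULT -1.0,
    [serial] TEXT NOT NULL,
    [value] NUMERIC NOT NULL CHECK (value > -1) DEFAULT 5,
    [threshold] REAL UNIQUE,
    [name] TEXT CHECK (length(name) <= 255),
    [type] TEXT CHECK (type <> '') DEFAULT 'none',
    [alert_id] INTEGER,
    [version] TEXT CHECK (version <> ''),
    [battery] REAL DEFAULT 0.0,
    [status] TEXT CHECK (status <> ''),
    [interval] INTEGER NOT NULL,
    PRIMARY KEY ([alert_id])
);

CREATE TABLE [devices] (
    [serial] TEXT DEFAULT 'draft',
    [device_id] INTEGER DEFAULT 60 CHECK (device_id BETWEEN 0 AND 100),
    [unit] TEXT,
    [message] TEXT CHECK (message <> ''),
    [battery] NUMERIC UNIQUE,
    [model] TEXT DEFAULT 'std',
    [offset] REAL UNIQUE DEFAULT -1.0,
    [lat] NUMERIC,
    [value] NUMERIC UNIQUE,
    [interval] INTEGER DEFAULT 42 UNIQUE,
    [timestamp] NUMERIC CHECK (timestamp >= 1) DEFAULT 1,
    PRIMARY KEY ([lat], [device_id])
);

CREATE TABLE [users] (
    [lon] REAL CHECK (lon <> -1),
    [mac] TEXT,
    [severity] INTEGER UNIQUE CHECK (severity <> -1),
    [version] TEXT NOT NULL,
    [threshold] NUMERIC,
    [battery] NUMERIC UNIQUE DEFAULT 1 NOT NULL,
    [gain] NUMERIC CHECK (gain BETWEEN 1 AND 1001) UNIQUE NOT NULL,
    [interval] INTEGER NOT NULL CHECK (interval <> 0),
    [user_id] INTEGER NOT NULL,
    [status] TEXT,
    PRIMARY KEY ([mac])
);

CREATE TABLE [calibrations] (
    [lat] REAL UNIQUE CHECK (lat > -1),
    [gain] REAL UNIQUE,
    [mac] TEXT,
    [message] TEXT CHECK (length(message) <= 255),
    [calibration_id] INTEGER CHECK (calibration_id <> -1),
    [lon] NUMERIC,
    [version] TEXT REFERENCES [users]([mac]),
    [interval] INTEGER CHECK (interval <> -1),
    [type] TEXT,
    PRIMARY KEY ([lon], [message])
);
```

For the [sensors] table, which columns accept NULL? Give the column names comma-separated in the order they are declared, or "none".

- lat: part of the PRIMARY KEY, which implies NOT NULL → not nullable.
- sensor_id: part of the PRIMARY KEY, which implies NOT NULL → not nullable.
- unit: DEFAULT only fills an omitted column; an explicit NULL is still allowed → nullable.
- value: part of the PRIMARY KEY, which implies NOT NULL → not nullable.
- severity: CHECK does not forbid NULL (a CHECK constraint passes when its expression is NULL) → nullable.
- name: no NOT NULL constraint applies → nullable.

unit, severity, name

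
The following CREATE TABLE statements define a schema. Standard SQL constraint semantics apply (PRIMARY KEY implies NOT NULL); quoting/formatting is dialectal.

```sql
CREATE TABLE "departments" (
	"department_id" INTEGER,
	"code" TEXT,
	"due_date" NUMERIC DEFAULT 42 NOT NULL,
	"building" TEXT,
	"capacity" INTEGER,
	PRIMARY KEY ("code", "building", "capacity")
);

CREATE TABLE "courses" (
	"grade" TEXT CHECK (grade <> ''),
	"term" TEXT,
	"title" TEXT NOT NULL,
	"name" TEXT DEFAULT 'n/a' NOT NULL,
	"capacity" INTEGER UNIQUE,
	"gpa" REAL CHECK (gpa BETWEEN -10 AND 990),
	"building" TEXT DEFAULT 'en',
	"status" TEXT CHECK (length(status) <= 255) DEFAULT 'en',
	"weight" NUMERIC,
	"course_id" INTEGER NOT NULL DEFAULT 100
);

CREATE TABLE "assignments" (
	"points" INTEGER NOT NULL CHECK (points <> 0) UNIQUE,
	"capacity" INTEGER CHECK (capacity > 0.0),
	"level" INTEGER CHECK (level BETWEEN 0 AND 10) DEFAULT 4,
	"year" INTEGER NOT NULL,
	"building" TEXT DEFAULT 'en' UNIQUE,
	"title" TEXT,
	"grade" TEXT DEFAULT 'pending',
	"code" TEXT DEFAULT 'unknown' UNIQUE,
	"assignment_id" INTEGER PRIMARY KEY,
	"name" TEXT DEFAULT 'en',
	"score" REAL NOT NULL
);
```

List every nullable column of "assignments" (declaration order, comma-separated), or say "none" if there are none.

capacity, level, building, title, grade, code, name

- points: declared NOT NULL → not nullable.
- capacity: CHECK does not forbid NULL (a CHECK constraint passes when its expression is NULL) → nullable.
- level: CHECK does not forbid NULL (a CHECK constraint passes when its expression is NULL) → nullable.
- year: declared NOT NULL → not nullable.
- building: UNIQUE does not imply NOT NULL → nullable.
- title: no NOT NULL constraint applies → nullable.
- grade: DEFAULT only fills an omitted column; an explicit NULL is still allowed → nullable.
- code: UNIQUE does not imply NOT NULL → nullable.
- assignment_id: part of the PRIMARY KEY, which implies NOT NULL → not nullable.
- name: DEFAULT only fills an omitted column; an explicit NULL is still allowed → nullable.
- score: declared NOT NULL → not nullable.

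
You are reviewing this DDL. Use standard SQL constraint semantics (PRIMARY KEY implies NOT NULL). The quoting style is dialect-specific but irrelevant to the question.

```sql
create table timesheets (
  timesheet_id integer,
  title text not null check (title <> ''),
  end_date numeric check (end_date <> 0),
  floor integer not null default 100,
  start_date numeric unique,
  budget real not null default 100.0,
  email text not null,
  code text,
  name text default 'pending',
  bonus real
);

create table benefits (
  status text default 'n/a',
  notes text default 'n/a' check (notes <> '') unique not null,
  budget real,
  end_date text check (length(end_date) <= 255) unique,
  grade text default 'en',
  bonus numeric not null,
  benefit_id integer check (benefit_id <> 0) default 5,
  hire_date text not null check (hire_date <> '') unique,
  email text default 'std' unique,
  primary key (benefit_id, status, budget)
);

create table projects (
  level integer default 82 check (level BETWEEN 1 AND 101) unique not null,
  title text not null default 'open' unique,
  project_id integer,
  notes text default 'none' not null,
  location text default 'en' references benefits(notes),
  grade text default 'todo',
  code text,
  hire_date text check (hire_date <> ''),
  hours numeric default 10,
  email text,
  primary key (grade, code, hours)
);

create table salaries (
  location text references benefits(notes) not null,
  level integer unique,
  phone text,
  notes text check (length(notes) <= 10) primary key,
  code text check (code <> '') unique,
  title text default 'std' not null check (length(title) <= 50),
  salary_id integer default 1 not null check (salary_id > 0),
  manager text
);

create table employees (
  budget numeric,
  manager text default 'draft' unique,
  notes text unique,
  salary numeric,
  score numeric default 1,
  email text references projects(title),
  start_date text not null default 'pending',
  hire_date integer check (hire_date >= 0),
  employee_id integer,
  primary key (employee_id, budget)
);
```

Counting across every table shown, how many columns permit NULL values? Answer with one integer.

timesheets: 6 nullable (timesheet_id, end_date, start_date, code, name, bonus — PK none and explicit NOT NULL columns excluded).
benefits: 3 nullable (end_date, grade, email — PK (benefit_id, status, budget) and explicit NOT NULL columns excluded).
projects: 4 nullable (project_id, location, hire_date, email — PK (grade, code, hours) and explicit NOT NULL columns excluded).
salaries: 4 nullable (level, phone, code, manager — PK (notes) and explicit NOT NULL columns excluded).
employees: 6 nullable (manager, notes, salary, score, email, hire_date — PK (employee_id, budget) and explicit NOT NULL columns excluded).
Total: 6 + 3 + 4 + 4 + 6 = 23.

23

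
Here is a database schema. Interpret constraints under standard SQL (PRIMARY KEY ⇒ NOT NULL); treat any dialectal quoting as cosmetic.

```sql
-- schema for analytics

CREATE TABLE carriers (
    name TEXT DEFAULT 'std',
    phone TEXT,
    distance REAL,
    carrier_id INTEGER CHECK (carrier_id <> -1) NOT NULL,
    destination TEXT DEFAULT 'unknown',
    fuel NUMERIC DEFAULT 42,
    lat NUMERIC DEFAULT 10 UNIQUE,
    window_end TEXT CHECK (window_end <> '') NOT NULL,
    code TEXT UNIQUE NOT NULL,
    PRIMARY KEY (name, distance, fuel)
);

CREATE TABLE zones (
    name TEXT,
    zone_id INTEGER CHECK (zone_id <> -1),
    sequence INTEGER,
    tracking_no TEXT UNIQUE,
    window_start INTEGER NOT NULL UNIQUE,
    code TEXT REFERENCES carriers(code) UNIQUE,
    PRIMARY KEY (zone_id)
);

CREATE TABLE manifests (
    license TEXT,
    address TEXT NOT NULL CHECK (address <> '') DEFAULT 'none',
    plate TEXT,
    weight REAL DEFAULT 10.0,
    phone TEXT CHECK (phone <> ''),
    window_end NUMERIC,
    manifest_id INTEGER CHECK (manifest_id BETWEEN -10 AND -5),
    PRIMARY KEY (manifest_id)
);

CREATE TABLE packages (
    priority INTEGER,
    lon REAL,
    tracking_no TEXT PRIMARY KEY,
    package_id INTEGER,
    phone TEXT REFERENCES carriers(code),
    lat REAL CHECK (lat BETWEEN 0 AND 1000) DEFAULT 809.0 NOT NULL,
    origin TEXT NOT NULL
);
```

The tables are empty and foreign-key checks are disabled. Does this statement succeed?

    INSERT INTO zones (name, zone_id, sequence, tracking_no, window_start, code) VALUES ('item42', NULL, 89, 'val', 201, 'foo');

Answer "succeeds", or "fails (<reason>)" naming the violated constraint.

zone_id is explicitly set to NULL, but zone_id is part of the PRIMARY KEY (implied NOT NULL).

fails (NOT NULL on zone_id)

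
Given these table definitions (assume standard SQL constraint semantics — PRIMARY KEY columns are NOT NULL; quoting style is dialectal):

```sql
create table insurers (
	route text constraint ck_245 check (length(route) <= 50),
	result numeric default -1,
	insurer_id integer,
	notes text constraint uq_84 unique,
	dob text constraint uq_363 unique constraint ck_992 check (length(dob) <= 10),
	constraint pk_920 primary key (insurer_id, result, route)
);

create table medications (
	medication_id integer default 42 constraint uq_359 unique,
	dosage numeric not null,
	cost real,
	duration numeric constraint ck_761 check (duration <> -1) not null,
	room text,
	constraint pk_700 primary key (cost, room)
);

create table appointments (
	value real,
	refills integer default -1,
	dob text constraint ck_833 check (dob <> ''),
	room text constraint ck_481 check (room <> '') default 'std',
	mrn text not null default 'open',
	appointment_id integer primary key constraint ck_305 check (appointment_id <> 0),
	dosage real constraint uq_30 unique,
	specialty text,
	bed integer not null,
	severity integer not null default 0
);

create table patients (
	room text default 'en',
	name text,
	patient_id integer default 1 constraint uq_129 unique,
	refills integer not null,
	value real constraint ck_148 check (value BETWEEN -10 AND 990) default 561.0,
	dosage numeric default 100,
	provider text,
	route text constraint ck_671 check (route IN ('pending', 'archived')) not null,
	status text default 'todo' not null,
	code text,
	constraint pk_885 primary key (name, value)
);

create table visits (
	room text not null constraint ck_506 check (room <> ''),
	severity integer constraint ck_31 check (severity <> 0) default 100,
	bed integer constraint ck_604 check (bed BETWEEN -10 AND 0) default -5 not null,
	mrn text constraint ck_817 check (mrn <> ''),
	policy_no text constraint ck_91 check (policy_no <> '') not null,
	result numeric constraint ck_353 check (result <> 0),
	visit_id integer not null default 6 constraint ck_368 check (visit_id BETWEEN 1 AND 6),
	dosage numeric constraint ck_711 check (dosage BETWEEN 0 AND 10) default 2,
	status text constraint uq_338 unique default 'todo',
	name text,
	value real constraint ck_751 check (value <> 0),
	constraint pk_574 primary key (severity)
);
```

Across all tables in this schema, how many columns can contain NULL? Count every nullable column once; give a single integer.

20

insurers: 2 nullable (notes, dob — PK (insurer_id, result, route) and explicit NOT NULL columns excluded).
medications: 1 nullable (medication_id — PK (cost, room) and explicit NOT NULL columns excluded).
appointments: 6 nullable (value, refills, dob, room, dosage, specialty — PK (appointment_id) and explicit NOT NULL columns excluded).
patients: 5 nullable (room, patient_id, dosage, provider, code — PK (name, value) and explicit NOT NULL columns excluded).
visits: 6 nullable (mrn, result, dosage, status, name, value — PK (severity) and explicit NOT NULL columns excluded).
Total: 2 + 1 + 6 + 5 + 6 = 20.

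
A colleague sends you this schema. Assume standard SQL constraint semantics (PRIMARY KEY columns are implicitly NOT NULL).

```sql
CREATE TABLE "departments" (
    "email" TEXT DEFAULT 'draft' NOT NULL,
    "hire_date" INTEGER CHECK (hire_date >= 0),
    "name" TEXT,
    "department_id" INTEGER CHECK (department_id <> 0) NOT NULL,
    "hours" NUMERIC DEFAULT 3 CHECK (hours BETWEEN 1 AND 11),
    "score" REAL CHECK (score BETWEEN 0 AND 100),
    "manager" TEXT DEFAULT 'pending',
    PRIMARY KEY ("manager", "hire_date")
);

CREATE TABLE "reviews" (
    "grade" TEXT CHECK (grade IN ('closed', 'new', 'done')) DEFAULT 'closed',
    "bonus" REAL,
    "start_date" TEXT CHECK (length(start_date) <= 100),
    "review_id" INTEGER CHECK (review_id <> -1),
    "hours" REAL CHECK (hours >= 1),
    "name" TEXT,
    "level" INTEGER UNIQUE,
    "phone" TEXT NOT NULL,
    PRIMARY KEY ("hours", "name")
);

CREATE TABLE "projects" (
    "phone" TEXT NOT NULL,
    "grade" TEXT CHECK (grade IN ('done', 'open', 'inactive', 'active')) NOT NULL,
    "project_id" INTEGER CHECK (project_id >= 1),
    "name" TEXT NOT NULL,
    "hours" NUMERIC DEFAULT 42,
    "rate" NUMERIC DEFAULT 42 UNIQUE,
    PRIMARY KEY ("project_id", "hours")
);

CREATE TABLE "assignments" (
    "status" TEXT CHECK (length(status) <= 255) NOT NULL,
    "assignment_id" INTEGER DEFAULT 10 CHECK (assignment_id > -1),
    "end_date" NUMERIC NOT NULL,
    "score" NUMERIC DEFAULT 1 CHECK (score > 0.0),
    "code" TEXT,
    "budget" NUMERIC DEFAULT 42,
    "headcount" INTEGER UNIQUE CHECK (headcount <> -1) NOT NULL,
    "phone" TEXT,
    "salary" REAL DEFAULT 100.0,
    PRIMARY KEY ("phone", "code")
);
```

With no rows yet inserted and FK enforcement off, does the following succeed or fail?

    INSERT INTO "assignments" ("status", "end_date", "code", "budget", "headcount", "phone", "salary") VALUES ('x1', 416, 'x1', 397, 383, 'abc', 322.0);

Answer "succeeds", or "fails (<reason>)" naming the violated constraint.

succeeds

NOT NULL columns: code is supplied; end_date is supplied; headcount is supplied; phone is supplied; status is supplied.
CHECK constraints: 'x1' satisfies (length(status) <= 255); 383 satisfies (headcount <> -1).
No constraint is violated.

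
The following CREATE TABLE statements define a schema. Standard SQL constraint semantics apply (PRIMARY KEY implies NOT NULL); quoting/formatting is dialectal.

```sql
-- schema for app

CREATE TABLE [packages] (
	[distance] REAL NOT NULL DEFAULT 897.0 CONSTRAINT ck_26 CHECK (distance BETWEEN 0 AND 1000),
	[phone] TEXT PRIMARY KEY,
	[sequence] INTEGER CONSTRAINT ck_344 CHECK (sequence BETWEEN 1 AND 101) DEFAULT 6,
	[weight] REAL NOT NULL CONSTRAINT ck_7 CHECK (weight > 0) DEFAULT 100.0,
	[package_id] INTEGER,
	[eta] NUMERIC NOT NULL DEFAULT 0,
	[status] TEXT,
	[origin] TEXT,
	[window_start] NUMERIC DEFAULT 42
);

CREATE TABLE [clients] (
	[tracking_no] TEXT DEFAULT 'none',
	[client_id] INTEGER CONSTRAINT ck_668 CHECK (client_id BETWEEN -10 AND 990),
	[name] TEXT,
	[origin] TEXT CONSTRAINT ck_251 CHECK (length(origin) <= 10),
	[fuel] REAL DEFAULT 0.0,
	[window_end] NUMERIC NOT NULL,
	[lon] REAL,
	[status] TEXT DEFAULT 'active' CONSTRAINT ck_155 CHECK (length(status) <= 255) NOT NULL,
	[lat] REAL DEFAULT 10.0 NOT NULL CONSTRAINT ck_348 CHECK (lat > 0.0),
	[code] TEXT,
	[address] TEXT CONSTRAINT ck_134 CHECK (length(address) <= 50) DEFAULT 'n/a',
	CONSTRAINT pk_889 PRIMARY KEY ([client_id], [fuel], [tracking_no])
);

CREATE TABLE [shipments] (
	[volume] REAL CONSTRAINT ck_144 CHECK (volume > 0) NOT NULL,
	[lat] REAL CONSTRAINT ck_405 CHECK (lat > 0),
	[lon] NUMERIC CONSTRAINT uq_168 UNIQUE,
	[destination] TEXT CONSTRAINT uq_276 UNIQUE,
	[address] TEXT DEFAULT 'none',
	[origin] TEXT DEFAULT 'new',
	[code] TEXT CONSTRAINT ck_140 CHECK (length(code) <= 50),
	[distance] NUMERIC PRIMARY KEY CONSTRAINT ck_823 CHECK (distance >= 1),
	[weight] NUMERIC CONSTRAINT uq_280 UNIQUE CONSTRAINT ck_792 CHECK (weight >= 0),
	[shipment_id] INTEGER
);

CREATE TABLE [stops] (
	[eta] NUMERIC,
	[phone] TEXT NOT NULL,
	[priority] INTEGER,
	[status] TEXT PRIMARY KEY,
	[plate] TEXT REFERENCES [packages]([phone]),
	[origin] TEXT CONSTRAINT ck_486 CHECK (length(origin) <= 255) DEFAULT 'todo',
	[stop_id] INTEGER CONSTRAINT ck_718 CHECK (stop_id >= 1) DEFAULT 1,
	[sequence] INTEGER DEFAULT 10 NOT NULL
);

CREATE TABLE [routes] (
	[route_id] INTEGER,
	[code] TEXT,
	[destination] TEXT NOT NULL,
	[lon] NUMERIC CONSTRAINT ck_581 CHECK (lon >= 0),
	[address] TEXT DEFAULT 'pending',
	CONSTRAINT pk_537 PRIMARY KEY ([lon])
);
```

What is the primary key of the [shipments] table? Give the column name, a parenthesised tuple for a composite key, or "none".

distance is declared PRIMARY KEY inline on the column.

distance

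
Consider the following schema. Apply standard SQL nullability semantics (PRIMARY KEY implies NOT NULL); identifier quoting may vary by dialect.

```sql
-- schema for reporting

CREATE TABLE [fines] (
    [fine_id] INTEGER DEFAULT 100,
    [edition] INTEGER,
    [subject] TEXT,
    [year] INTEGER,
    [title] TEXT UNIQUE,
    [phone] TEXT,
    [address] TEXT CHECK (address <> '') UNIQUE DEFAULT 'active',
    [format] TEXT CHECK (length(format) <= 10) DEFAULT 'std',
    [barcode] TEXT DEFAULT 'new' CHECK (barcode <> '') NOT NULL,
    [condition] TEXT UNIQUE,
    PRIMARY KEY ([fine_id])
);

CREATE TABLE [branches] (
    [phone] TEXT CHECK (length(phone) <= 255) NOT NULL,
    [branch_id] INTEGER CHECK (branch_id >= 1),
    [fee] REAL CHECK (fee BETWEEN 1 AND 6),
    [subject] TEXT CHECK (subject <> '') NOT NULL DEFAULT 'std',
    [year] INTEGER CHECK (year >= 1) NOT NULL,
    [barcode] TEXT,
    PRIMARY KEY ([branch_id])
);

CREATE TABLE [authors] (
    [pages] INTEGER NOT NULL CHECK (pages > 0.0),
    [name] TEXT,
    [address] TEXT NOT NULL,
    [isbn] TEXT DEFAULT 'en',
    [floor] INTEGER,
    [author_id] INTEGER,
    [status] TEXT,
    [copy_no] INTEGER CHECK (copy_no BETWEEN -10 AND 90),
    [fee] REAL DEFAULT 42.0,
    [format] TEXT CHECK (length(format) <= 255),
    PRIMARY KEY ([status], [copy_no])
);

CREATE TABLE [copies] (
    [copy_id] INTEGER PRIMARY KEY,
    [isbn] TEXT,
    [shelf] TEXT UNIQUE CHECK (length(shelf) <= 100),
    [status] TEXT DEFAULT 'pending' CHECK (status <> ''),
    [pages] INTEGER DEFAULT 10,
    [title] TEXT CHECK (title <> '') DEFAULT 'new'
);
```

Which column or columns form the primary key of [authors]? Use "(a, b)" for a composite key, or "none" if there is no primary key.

(status, copy_no)

A table-level PRIMARY KEY clause names 2 columns: status, copy_no.
This is a composite key — the combination is unique, not each column individually.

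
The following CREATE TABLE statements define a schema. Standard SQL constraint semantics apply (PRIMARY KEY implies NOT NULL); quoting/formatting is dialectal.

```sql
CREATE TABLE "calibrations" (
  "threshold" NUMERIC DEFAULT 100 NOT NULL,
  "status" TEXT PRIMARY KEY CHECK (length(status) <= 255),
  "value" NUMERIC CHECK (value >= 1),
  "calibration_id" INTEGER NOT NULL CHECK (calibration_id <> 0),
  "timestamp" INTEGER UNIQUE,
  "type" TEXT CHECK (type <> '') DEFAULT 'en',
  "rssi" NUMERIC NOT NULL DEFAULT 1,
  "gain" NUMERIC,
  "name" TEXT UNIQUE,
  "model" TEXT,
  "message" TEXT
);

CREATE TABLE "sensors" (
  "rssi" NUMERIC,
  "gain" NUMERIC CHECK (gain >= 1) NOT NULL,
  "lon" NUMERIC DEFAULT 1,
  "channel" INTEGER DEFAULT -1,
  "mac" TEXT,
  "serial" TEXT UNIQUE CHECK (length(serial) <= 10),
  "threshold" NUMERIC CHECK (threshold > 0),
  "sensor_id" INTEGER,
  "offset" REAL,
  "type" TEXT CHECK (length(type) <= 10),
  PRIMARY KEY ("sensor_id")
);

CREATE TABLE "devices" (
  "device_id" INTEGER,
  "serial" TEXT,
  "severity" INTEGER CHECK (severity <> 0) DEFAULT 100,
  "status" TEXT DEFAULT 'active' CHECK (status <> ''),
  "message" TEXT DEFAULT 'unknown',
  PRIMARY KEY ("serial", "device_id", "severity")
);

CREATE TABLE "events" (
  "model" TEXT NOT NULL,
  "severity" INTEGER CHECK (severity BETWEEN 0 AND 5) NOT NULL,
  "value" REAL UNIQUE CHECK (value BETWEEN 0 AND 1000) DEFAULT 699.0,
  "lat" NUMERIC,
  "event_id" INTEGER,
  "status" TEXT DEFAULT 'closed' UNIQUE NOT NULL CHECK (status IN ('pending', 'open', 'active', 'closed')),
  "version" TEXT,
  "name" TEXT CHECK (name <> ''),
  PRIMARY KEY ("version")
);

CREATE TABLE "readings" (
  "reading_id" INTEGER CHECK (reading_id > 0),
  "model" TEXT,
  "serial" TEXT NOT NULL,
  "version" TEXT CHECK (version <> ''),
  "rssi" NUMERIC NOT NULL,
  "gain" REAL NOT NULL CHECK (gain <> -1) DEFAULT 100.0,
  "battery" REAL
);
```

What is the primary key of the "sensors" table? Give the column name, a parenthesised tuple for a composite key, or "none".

sensor_id is declared PRIMARY KEY as a table-level PRIMARY KEY clause.

sensor_id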